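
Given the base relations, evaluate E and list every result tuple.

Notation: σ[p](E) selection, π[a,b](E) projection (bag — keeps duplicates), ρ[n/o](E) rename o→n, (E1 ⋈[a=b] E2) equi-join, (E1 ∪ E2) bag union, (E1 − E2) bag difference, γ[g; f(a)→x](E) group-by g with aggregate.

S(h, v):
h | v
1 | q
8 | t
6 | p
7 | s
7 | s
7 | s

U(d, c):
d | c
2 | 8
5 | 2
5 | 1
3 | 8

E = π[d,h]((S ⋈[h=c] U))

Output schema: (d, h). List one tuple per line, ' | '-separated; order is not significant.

Row counts bottom-up:
  S → 6
  U → 4
  (S ⋈[h=c] U) → 3
  π[d,h]((S ⋈[h=c] U)) → 3

== RESULT ==
d | h
2 | 8
3 | 8
5 | 1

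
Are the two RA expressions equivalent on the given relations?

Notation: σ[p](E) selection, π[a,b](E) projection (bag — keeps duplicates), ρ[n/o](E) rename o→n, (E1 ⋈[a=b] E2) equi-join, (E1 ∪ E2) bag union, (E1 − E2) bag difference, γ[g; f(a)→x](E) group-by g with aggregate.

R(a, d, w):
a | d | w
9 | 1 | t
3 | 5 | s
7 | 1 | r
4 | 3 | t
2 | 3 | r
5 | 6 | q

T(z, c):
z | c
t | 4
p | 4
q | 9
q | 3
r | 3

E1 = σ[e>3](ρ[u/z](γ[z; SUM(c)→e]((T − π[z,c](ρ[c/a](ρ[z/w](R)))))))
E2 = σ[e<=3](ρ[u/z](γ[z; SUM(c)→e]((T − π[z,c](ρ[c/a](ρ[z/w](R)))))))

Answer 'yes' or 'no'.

E1 subexpression sizes:
  T → 5
  R → 6
  ρ[z/w](R) → 6
  ρ[c/a](ρ[z/w](R)) → 6
  π[z,c](ρ[c/a](ρ[z/w](R))) → 6
  (T − π[z,c](ρ[c/a](ρ[z/w](R)))) → 4
  γ[z; SUM(c)→e]((T − π[z,c](ρ[c/a](ρ[z/w](R))))) → 3
  ρ[u/z](γ[z; SUM(c)→e]((T − π[z,c](ρ[c/a](ρ[z/w](R)))))) → 3
  σ[e>3](ρ[u/z](γ[z; SUM(c)→e]((T − π[z,c](ρ[c/a](ρ[z/w](R))))))) → 2
E2 subexpression sizes:
  T → 5
  R → 6
  ρ[z/w](R) → 6
  ρ[c/a](ρ[z/w](R)) → 6
  π[z,c](ρ[c/a](ρ[z/w](R))) → 6
  (T − π[z,c](ρ[c/a](ρ[z/w](R)))) → 4
  γ[z; SUM(c)→e]((T − π[z,c](ρ[c/a](ρ[z/w](R))))) → 3
  ρ[u/z](γ[z; SUM(c)→e]((T − π[z,c](ρ[c/a](ρ[z/w](R)))))) → 3
  σ[e<=3](ρ[u/z](γ[z; SUM(c)→e]((T − π[z,c](ρ[c/a](ρ[z/w](R))))))) → 1

E1 result:
u | e
p | 4
q | 12
E2 result:
u | e
r | 3
Witness: ('p', 4) appears 1× in E1 but 0× in E2.

no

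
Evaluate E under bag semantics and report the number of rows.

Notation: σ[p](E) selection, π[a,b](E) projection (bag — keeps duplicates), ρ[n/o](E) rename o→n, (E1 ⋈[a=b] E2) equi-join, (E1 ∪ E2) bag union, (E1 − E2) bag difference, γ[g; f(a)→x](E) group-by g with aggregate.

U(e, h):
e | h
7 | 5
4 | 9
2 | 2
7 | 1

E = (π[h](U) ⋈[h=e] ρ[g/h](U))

Subexpression sizes:
  U → 4
  π[h](U) → 4
  U → 4
  ρ[g/h](U) → 4
  (π[h](U) ⋈[h=e] ρ[g/h](U)) → 1

|E| = 1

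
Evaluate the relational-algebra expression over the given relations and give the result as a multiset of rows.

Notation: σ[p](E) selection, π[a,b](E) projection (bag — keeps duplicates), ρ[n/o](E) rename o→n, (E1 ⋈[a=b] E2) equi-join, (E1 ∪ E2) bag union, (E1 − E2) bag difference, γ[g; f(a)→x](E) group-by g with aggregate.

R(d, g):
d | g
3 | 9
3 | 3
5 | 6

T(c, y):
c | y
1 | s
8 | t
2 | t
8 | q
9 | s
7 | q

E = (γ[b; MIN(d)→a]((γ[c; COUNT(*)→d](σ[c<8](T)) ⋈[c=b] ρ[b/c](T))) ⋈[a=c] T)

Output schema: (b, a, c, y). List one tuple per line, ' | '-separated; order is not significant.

Per-node cardinality:
  T → 6
  σ[c<8](T) → 3
  γ[c; COUNT(*)→d](σ[c<8](T)) → 3
  T → 6
  ρ[b/c](T) → 6
  (γ[c; COUNT(*)→d](σ[c<8](T)) ⋈[c=b] ρ[b/c](T)) → 3
  γ[b; MIN(d)→a]((γ[c; COUNT(*)→d](σ[c<8](T)) ⋈[c=b] ρ[b/c](T))) → 3
  T → 6
  (γ[b; MIN(d)→a]((γ[c; COUNT(*)→d](σ[c<8](T)) ⋈[c=b] ρ[b/c](T))) ⋈[a=c] T) → 3

== RESULT ==
b | a | c | y
1 | 1 | 1 | s
2 | 1 | 1 | s
7 | 1 | 1 | s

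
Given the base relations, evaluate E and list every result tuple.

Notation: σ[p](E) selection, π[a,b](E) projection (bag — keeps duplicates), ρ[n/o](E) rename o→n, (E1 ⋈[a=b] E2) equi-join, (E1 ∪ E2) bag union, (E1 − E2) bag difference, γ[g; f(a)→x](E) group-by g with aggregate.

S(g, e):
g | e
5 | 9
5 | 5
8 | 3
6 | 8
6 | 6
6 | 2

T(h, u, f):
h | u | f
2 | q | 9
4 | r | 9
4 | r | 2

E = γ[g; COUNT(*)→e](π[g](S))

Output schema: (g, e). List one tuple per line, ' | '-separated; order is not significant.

Per-node cardinality:
  S → 6
  π[g](S) → 6
  γ[g; COUNT(*)→e](π[g](S)) → 3

== RESULT ==
g | e
5 | 2
6 | 3
8 | 1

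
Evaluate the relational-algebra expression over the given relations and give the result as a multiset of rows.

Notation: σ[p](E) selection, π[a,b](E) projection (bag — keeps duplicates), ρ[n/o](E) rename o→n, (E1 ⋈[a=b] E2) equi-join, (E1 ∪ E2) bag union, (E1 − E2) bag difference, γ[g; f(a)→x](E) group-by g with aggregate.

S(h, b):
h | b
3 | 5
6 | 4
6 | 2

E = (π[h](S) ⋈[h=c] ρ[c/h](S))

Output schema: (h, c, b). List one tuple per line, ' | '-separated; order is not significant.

Stepwise |·|:
  S → 3
  π[h](S) → 3
  S → 3
  ρ[c/h](S) → 3
  (π[h](S) ⋈[h=c] ρ[c/h](S)) → 5

== RESULT ==
h | c | b
3 | 3 | 5
6 | 6 | 2
6 | 6 | 2
6 | 6 | 4
6 | 6 | 4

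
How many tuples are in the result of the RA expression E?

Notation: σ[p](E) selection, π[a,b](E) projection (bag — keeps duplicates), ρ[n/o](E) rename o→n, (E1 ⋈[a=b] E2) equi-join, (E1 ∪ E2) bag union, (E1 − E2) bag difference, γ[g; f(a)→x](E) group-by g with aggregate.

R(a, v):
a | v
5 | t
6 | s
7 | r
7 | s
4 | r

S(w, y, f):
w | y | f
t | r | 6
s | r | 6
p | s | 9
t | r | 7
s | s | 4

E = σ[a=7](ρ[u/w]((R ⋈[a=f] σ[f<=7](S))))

Row counts bottom-up:
  R → 5
  S → 5
  σ[f<=7](S) → 4
  (R ⋈[a=f] σ[f<=7](S)) → 5
  ρ[u/w]((R ⋈[a=f] σ[f<=7](S))) → 5
  σ[a=7](ρ[u/w]((R ⋈[a=f] σ[f<=7](S)))) → 2

|E| = 2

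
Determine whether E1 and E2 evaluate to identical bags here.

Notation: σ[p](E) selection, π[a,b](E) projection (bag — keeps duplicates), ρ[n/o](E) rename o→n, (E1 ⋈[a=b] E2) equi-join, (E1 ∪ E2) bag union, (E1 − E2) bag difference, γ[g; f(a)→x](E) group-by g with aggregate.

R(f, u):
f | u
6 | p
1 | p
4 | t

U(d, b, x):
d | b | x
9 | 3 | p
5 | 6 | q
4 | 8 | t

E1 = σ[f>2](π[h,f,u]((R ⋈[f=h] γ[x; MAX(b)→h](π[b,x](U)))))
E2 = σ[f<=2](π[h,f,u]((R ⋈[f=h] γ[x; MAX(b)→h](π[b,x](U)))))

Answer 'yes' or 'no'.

E1 subexpression sizes:
  R → 3
  U → 3
  π[b,x](U) → 3
  γ[x; MAX(b)→h](π[b,x](U)) → 3
  (R ⋈[f=h] γ[x; MAX(b)→h](π[b,x](U))) → 1
  π[h,f,u]((R ⋈[f=h] γ[x; MAX(b)→h](π[b,x](U)))) → 1
  σ[f>2](π[h,f,u]((R ⋈[f=h] γ[x; MAX(b)→h](π[b,x](U))))) → 1
E2 subexpression sizes:
  R → 3
  U → 3
  π[b,x](U) → 3
  γ[x; MAX(b)→h](π[b,x](U)) → 3
  (R ⋈[f=h] γ[x; MAX(b)→h](π[b,x](U))) → 1
  π[h,f,u]((R ⋈[f=h] γ[x; MAX(b)→h](π[b,x](U)))) → 1
  σ[f<=2](π[h,f,u]((R ⋈[f=h] γ[x; MAX(b)→h](π[b,x](U))))) → 0

E1 result:
h | f | u
6 | 6 | p
E2 result:
h | f | u
(0 rows)
Witness: (6, 6, 'p') appears 1× in E1 but 0× in E2.

no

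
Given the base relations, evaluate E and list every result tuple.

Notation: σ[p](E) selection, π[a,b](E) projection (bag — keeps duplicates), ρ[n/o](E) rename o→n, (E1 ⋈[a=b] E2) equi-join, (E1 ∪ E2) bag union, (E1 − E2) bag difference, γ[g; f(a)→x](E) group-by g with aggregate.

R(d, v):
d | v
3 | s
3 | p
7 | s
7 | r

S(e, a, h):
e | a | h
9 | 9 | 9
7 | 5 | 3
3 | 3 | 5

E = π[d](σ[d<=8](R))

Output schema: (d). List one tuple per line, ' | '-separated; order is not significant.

Row counts bottom-up:
  R → 4
  σ[d<=8](R) → 4
  π[d](σ[d<=8](R)) → 4

== RESULT ==
d
3
3
7
7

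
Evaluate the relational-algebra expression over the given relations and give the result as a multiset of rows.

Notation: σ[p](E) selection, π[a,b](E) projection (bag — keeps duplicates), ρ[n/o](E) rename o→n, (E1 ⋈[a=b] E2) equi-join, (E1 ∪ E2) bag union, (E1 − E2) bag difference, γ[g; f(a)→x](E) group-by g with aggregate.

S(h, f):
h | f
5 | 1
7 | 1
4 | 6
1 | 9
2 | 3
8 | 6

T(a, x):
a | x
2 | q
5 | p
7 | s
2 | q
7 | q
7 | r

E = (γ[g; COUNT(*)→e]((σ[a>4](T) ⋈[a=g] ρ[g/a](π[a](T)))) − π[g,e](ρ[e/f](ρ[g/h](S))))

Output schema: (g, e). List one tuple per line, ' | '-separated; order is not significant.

Subexpression sizes:
  T → 6
  σ[a>4](T) → 4
  T → 6
  π[a](T) → 6
  ρ[g/a](π[a](T)) → 6
  (σ[a>4](T) ⋈[a=g] ρ[g/a](π[a](T))) → 10
  γ[g; COUNT(*)→e]((σ[a>4](T) ⋈[a=g] ρ[g/a](π[a](T)))) → 2
  S → 6
  ρ[g/h](S) → 6
  ρ[e/f](ρ[g/h](S)) → 6
  π[g,e](ρ[e/f](ρ[g/h](S))) → 6
  (γ[g; COUNT(*)→e]((σ[a>4](T) ⋈[a=g] ρ[g/a](π[a](T)))) − π[g,e](ρ[e/f](ρ[g/h](S)))) → 1

== RESULT ==
g | e
7 | 9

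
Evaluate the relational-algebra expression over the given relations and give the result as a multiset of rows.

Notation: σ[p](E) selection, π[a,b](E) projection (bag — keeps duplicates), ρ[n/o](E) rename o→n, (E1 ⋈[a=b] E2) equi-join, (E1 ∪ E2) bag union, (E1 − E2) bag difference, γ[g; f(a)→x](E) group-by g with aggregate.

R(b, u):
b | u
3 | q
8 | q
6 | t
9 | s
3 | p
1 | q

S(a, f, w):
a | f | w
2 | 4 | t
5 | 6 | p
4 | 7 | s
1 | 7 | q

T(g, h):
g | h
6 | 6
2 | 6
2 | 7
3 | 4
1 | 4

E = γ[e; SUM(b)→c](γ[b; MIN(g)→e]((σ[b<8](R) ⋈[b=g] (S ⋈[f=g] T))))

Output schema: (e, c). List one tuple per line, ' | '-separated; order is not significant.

Row counts bottom-up:
  R → 6
  σ[b<8](R) → 4
  S → 4
  T → 5
  (S ⋈[f=g] T) → 1
  (σ[b<8](R) ⋈[b=g] (S ⋈[f=g] T)) → 1
  γ[b; MIN(g)→e]((σ[b<8](R) ⋈[b=g] (S ⋈[f=g] T))) → 1
  γ[e; SUM(b)→c](γ[b; MIN(g)→e]((σ[b<8](R) ⋈[b=g] (S ⋈[f=g] T)))) → 1

== RESULT ==
e | c
6 | 6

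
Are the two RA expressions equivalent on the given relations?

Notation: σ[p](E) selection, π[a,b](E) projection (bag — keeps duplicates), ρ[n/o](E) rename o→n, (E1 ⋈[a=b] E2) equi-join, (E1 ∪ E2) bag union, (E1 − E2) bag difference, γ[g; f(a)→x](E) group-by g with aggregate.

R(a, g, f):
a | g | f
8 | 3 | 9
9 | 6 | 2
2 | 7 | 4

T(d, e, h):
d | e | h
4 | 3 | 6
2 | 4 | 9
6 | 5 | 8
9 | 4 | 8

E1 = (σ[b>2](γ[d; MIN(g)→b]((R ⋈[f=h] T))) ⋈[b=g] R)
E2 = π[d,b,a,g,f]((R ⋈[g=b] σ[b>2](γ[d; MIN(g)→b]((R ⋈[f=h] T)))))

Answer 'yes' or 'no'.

E1 per-node cardinality:
  R → 3
  T → 4
  (R ⋈[f=h] T) → 1
  γ[d; MIN(g)→b]((R ⋈[f=h] T)) → 1
  σ[b>2](γ[d; MIN(g)→b]((R ⋈[f=h] T))) → 1
  R → 3
  (σ[b>2](γ[d; MIN(g)→b]((R ⋈[f=h] T))) ⋈[b=g] R) → 1
E2 per-node cardinality:
  R → 3
  R → 3
  T → 4
  (R ⋈[f=h] T) → 1
  γ[d; MIN(g)→b]((R ⋈[f=h] T)) → 1
  σ[b>2](γ[d; MIN(g)→b]((R ⋈[f=h] T))) → 1
  (R ⋈[g=b] σ[b>2](γ[d; MIN(g)→b]((R ⋈[f=h] T)))) → 1
  π[d,b,a,g,f]((R ⋈[g=b] σ[b>2](γ[d; MIN(g)→b]((R ⋈[f=h] T))))) → 1

E1 and E2 produce the same multiset:
d | b | a | g | f
2 | 3 | 8 | 3 | 9

yes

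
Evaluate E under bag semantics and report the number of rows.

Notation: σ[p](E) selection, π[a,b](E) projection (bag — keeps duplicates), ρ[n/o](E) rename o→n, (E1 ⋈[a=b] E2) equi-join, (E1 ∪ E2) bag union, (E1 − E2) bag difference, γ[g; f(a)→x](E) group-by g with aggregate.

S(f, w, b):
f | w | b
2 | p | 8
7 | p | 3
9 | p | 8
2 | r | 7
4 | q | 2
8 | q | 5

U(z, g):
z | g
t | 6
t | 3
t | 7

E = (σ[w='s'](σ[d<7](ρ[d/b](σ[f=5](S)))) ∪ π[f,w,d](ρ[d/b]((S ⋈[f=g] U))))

Stepwise |·|:
  S → 6
  σ[f=5](S) → 0
  ρ[d/b](σ[f=5](S)) → 0
  σ[d<7](ρ[d/b](σ[f=5](S))) → 0
  σ[w='s'](σ[d<7](ρ[d/b](σ[f=5](S)))) → 0
  S → 6
  U → 3
  (S ⋈[f=g] U) → 1
  ρ[d/b]((S ⋈[f=g] U)) → 1
  π[f,w,d](ρ[d/b]((S ⋈[f=g] U))) → 1
  (σ[w='s'](σ[d<7](ρ[d/b](σ[f=5](S)))) ∪ π[f,w,d](ρ[d/b]((S ⋈[f=g] U)))) → 1

|E| = 1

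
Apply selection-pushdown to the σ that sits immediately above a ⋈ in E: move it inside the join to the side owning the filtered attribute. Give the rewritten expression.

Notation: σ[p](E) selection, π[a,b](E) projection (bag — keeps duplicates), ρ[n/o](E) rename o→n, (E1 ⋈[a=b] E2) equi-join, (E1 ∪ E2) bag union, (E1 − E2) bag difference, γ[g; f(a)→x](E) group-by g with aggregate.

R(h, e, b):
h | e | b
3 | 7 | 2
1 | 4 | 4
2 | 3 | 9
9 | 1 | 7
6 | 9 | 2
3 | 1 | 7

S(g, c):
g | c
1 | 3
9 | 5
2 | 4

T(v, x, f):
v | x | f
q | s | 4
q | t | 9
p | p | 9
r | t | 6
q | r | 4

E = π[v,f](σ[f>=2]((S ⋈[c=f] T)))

σ filters on f, owned by the right side.
E' = π[v,f]((S ⋈[c=f] σ[f>=2](T)))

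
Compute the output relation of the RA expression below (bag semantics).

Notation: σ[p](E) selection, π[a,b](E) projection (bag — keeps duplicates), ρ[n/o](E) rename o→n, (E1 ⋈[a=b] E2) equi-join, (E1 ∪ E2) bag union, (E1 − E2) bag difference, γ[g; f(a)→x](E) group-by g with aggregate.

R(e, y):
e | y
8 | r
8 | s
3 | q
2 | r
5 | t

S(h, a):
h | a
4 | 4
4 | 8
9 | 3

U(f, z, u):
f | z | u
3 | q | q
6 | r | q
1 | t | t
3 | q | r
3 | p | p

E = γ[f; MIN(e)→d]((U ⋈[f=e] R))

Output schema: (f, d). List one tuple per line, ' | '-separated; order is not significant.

Row counts bottom-up:
  U → 5
  R → 5
  (U ⋈[f=e] R) → 3
  γ[f; MIN(e)→d]((U ⋈[f=e] R)) → 1

== RESULT ==
f | d
3 | 3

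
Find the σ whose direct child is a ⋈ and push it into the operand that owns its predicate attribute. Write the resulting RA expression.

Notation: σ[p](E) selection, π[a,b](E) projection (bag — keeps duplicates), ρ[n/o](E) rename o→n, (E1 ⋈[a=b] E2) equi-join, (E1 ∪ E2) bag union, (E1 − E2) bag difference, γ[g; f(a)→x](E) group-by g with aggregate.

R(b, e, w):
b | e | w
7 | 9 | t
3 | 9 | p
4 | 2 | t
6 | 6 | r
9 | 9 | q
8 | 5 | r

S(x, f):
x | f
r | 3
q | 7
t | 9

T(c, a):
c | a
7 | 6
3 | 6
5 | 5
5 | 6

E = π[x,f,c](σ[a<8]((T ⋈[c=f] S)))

σ filters on a, owned by the left side.
E' = π[x,f,c]((σ[a<8](T) ⋈[c=f] S))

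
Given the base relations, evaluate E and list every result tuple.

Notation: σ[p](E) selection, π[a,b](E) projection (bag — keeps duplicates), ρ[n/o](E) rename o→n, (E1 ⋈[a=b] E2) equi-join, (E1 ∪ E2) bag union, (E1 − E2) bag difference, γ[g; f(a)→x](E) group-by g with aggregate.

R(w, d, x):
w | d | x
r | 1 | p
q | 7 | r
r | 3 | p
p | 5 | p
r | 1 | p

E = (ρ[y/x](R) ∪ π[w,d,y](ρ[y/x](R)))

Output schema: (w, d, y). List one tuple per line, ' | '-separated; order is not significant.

Stepwise |·|:
  R → 5
  ρ[y/x](R) → 5
  R → 5
  ρ[y/x](R) → 5
  π[w,d,y](ρ[y/x](R)) → 5
  (ρ[y/x](R) ∪ π[w,d,y](ρ[y/x](R))) → 10

== RESULT ==
w | d | y
p | 5 | p
p | 5 | p
q | 7 | r
q | 7 | r
r | 1 | p
r | 1 | p
r | 1 | p
r | 1 | p
r | 3 | p
r | 3 | p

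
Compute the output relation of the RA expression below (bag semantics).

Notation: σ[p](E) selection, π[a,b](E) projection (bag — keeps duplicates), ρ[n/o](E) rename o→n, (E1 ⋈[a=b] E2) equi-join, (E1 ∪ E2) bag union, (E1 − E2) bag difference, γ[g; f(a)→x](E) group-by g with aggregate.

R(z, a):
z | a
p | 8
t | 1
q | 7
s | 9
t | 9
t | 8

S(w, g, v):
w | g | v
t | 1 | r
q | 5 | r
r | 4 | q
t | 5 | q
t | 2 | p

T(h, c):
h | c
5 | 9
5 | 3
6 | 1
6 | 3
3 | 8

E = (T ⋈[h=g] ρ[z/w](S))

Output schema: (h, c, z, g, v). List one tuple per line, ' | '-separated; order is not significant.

Stepwise |·|:
  T → 5
  S → 5
  ρ[z/w](S) → 5
  (T ⋈[h=g] ρ[z/w](S)) → 4

== RESULT ==
h | c | z | g | v
5 | 3 | q | 5 | r
5 | 3 | t | 5 | q
5 | 9 | q | 5 | r
5 | 9 | t | 5 | q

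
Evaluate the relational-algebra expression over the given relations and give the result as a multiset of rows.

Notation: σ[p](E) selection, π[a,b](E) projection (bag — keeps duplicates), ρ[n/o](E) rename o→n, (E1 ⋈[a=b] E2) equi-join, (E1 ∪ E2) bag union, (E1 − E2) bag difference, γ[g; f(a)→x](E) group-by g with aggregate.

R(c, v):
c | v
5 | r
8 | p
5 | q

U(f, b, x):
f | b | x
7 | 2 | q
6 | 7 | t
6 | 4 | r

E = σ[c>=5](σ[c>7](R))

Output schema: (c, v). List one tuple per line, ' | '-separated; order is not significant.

Row counts bottom-up:
  R → 3
  σ[c>7](R) → 1
  σ[c>=5](σ[c>7](R)) → 1

== RESULT ==
c | v
8 | p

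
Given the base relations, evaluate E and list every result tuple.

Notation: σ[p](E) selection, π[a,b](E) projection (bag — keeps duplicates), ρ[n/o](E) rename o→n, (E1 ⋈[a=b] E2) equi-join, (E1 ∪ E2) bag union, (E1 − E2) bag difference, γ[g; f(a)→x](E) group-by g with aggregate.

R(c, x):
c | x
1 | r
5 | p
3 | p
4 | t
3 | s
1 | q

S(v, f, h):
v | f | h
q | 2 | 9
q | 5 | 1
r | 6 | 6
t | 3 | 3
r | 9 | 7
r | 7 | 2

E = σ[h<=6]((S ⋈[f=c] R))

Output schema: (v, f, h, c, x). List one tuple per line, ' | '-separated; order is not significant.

Row counts bottom-up:
  S → 6
  R → 6
  (S ⋈[f=c] R) → 3
  σ[h<=6]((S ⋈[f=c] R)) → 3

== RESULT ==
v | f | h | c | x
q | 5 | 1 | 5 | p
t | 3 | 3 | 3 | p
t | 3 | 3 | 3 | s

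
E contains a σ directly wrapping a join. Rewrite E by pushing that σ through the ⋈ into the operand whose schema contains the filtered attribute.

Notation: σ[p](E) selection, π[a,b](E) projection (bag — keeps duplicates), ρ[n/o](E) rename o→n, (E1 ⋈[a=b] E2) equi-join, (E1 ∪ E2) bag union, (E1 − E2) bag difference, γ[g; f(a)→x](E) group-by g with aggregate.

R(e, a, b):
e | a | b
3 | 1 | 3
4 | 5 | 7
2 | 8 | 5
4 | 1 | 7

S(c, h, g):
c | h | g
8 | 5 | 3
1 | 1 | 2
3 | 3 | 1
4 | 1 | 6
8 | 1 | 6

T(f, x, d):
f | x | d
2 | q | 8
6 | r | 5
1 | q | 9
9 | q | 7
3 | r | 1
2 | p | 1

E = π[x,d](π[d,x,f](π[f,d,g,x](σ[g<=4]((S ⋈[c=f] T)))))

σ filters on g, owned by the left side.
E' = π[x,d](π[d,x,f](π[f,d,g,x]((σ[g<=4](S) ⋈[c=f] T))))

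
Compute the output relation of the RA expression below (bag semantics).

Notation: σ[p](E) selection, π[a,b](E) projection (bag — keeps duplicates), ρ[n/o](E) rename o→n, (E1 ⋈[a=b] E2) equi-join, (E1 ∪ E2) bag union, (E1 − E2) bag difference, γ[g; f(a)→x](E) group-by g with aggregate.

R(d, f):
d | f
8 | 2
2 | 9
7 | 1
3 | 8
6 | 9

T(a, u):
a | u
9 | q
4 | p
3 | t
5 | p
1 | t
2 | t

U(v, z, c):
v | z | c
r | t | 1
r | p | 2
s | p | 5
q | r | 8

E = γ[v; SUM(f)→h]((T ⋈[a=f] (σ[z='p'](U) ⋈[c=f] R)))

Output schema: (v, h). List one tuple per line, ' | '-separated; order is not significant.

Stepwise |·|:
  T → 6
  U → 4
  σ[z='p'](U) → 2
  R → 5
  (σ[z='p'](U) ⋈[c=f] R) → 1
  (T ⋈[a=f] (σ[z='p'](U) ⋈[c=f] R)) → 1
  γ[v; SUM(f)→h]((T ⋈[a=f] (σ[z='p'](U) ⋈[c=f] R))) → 1

== RESULT ==
v | h
r | 2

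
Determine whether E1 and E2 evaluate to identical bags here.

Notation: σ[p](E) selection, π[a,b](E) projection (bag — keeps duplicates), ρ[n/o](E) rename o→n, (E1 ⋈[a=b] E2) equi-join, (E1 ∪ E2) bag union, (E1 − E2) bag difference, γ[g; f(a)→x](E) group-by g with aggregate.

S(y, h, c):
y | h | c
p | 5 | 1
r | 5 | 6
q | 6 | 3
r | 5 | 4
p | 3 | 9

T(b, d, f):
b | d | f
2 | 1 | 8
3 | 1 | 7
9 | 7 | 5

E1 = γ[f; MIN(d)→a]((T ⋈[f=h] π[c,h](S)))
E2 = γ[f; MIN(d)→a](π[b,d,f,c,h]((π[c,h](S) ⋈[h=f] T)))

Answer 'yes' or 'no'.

E1 subexpression sizes:
  T → 3
  S → 5
  π[c,h](S) → 5
  (T ⋈[f=h] π[c,h](S)) → 3
  γ[f; MIN(d)→a]((T ⋈[f=h] π[c,h](S))) → 1
E2 subexpression sizes:
  S → 5
  π[c,h](S) → 5
  T → 3
  (π[c,h](S) ⋈[h=f] T) → 3
  π[b,d,f,c,h]((π[c,h](S) ⋈[h=f] T)) → 3
  γ[f; MIN(d)→a](π[b,d,f,c,h]((π[c,h](S) ⋈[h=f] T))) → 1

E1 and E2 produce the same multiset:
f | a
5 | 7

yes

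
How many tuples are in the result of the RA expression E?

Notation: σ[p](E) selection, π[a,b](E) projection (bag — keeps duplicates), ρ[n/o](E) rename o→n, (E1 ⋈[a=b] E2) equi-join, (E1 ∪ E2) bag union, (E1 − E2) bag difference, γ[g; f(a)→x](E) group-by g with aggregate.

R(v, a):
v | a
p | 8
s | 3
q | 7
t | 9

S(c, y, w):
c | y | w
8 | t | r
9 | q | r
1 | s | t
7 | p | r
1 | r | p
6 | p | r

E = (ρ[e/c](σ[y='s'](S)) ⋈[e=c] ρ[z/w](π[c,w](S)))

Stepwise |·|:
  S → 6
  σ[y='s'](S) → 1
  ρ[e/c](σ[y='s'](S)) → 1
  S → 6
  π[c,w](S) → 6
  ρ[z/w](π[c,w](S)) → 6
  (ρ[e/c](σ[y='s'](S)) ⋈[e=c] ρ[z/w](π[c,w](S))) → 2

|E| = 2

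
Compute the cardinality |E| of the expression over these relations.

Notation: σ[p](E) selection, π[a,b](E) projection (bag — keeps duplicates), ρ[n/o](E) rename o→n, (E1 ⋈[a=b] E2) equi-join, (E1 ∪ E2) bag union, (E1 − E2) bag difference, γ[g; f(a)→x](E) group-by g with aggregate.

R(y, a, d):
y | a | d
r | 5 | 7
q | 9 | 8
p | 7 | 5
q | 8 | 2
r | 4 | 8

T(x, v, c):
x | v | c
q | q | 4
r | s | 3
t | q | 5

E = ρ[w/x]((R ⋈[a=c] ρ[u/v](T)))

Subexpression sizes:
  R → 5
  T → 3
  ρ[u/v](T) → 3
  (R ⋈[a=c] ρ[u/v](T)) → 2
  ρ[w/x]((R ⋈[a=c] ρ[u/v](T))) → 2

|E| = 2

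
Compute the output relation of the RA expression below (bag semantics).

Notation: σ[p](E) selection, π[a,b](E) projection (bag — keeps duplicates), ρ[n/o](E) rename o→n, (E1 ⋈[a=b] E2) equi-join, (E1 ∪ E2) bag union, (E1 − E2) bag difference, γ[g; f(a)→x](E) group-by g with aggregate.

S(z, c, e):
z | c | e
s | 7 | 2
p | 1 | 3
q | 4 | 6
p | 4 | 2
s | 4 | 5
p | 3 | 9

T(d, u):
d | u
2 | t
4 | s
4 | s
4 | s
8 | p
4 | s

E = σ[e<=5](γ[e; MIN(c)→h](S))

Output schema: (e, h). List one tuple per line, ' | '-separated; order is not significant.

Per-node cardinality:
  S → 6
  γ[e; MIN(c)→h](S) → 5
  σ[e<=5](γ[e; MIN(c)→h](S)) → 3

== RESULT ==
e | h
2 | 4
3 | 1
5 | 4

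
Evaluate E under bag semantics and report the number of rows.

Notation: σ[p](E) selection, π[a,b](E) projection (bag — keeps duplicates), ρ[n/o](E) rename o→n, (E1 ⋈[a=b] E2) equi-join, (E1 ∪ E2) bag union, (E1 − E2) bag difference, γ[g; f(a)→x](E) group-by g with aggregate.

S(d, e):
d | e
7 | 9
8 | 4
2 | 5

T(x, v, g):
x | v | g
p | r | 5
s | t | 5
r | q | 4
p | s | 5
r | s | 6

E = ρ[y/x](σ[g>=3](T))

Stepwise |·|:
  T → 5
  σ[g>=3](T) → 5
  ρ[y/x](σ[g>=3](T)) → 5

|E| = 5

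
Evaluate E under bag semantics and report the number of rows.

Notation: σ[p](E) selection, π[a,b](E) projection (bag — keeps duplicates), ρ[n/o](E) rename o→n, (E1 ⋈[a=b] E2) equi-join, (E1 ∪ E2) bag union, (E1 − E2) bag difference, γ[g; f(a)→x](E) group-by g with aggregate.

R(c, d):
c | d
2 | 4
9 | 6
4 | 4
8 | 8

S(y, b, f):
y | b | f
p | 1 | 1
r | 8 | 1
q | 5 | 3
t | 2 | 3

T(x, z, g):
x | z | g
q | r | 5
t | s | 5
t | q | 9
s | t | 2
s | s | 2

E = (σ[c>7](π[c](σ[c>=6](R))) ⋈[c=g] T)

Per-node cardinality:
  R → 4
  σ[c>=6](R) → 2
  π[c](σ[c>=6](R)) → 2
  σ[c>7](π[c](σ[c>=6](R))) → 2
  T → 5
  (σ[c>7](π[c](σ[c>=6](R))) ⋈[c=g] T) → 1

|E| = 1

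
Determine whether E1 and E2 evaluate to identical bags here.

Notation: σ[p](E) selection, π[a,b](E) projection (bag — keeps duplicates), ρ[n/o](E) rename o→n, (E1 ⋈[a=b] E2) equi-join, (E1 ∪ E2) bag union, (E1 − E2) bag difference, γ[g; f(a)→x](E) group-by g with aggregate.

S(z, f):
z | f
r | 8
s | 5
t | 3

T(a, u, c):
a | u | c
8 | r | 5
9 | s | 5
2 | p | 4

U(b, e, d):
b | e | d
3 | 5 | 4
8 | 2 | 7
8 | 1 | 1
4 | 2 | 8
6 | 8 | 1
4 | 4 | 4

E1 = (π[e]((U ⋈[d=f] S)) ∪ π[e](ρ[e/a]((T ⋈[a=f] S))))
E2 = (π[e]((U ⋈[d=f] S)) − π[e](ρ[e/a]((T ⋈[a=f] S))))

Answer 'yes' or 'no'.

E1 subexpression sizes:
  U → 6
  S → 3
  (U ⋈[d=f] S) → 1
  π[e]((U ⋈[d=f] S)) → 1
  T → 3
  S → 3
  (T ⋈[a=f] S) → 1
  ρ[e/a]((T ⋈[a=f] S)) → 1
  π[e](ρ[e/a]((T ⋈[a=f] S))) → 1
  (π[e]((U ⋈[d=f] S)) ∪ π[e](ρ[e/a]((T ⋈[a=f] S)))) → 2
E2 subexpression sizes:
  U → 6
  S → 3
  (U ⋈[d=f] S) → 1
  π[e]((U ⋈[d=f] S)) → 1
  T → 3
  S → 3
  (T ⋈[a=f] S) → 1
  ρ[e/a]((T ⋈[a=f] S)) → 1
  π[e](ρ[e/a]((T ⋈[a=f] S))) → 1
  (π[e]((U ⋈[d=f] S)) − π[e](ρ[e/a]((T ⋈[a=f] S)))) → 1

E1 result:
e
2
8
E2 result:
e
2
Witness: (8,) appears 1× in E1 but 0× in E2.

no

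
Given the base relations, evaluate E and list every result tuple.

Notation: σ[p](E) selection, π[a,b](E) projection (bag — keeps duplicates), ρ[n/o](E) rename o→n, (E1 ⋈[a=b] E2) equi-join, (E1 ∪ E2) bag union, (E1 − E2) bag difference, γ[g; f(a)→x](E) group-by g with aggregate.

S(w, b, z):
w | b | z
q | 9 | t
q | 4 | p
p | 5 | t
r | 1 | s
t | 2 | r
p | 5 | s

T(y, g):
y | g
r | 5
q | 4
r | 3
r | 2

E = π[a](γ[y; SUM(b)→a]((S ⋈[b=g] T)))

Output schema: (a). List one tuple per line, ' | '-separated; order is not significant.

Per-node cardinality:
  S → 6
  T → 4
  (S ⋈[b=g] T) → 4
  γ[y; SUM(b)→a]((S ⋈[b=g] T)) → 2
  π[a](γ[y; SUM(b)→a]((S ⋈[b=g] T))) → 2

== RESULT ==
a
4
12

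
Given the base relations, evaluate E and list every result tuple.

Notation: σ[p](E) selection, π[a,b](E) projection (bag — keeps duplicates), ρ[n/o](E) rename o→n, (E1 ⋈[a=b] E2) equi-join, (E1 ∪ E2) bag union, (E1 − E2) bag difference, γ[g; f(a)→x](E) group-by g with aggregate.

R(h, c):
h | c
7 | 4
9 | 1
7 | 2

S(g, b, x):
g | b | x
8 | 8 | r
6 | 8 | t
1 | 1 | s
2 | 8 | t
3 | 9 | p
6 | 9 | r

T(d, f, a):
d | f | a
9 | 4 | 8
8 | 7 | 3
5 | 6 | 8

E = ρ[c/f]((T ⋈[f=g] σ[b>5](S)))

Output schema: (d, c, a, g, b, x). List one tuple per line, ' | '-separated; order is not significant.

Per-node cardinality:
  T → 3
  S → 6
  σ[b>5](S) → 5
  (T ⋈[f=g] σ[b>5](S)) → 2
  ρ[c/f]((T ⋈[f=g] σ[b>5](S))) → 2

== RESULT ==
d | c | a | g | b | x
5 | 6 | 8 | 6 | 8 | t
5 | 6 | 8 | 6 | 9 | r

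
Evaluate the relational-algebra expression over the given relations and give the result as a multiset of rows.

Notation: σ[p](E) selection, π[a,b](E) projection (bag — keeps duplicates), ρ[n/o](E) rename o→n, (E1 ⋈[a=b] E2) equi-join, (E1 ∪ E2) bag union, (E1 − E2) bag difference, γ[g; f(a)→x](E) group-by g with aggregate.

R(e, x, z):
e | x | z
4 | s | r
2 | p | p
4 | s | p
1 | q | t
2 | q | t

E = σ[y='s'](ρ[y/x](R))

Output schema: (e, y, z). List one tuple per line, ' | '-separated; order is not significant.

Stepwise |·|:
  R → 5
  ρ[y/x](R) → 5
  σ[y='s'](ρ[y/x](R)) → 2

== RESULT ==
e | y | z
4 | s | p
4 | s | r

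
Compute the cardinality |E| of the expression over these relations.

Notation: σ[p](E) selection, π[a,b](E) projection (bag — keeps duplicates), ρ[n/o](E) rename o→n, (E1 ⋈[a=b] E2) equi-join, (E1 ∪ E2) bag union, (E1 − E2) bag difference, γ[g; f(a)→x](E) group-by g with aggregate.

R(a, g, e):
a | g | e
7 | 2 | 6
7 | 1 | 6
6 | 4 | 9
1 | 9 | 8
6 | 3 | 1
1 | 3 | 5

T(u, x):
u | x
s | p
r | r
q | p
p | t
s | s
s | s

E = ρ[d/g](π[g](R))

Row counts bottom-up:
  R → 6
  π[g](R) → 6
  ρ[d/g](π[g](R)) → 6

|E| = 6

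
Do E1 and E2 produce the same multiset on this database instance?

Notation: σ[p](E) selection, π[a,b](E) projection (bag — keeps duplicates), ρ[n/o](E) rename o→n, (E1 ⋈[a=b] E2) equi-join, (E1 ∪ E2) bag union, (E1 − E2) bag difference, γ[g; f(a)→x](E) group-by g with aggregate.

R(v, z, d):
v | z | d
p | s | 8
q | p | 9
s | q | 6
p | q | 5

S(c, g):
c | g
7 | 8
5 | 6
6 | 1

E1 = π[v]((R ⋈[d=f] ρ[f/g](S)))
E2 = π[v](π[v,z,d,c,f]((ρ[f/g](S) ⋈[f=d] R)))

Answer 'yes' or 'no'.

E1 subexpression sizes:
  R → 4
  S → 3
  ρ[f/g](S) → 3
  (R ⋈[d=f] ρ[f/g](S)) → 2
  π[v]((R ⋈[d=f] ρ[f/g](S))) → 2
E2 subexpression sizes:
  S → 3
  ρ[f/g](S) → 3
  R → 4
  (ρ[f/g](S) ⋈[f=d] R) → 2
  π[v,z,d,c,f]((ρ[f/g](S) ⋈[f=d] R)) → 2
  π[v](π[v,z,d,c,f]((ρ[f/g](S) ⋈[f=d] R))) → 2

E1 and E2 produce the same multiset:
v
p
s

yes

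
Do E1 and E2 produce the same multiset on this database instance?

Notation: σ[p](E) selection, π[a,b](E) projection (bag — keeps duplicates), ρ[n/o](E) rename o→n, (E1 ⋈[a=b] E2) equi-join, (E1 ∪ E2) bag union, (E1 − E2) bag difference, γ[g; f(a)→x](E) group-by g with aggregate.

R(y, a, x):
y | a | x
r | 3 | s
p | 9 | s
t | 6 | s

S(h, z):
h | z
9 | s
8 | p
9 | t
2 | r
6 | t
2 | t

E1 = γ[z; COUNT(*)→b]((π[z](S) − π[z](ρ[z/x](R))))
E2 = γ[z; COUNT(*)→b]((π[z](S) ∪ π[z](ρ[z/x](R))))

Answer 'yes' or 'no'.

E1 row counts bottom-up:
  S → 6
  π[z](S) → 6
  R → 3
  ρ[z/x](R) → 3
  π[z](ρ[z/x](R)) → 3
  (π[z](S) − π[z](ρ[z/x](R))) → 5
  γ[z; COUNT(*)→b]((π[z](S) − π[z](ρ[z/x](R)))) → 3
E2 row counts bottom-up:
  S → 6
  π[z](S) → 6
  R → 3
  ρ[z/x](R) → 3
  π[z](ρ[z/x](R)) → 3
  (π[z](S) ∪ π[z](ρ[z/x](R))) → 9
  γ[z; COUNT(*)→b]((π[z](S) ∪ π[z](ρ[z/x](R)))) → 4

E1 result:
z | b
p | 1
r | 1
t | 3
E2 result:
z | b
p | 1
r | 1
s | 4
t | 3
Witness: ('s', 4) appears 0× in E1 but 1× in E2.

no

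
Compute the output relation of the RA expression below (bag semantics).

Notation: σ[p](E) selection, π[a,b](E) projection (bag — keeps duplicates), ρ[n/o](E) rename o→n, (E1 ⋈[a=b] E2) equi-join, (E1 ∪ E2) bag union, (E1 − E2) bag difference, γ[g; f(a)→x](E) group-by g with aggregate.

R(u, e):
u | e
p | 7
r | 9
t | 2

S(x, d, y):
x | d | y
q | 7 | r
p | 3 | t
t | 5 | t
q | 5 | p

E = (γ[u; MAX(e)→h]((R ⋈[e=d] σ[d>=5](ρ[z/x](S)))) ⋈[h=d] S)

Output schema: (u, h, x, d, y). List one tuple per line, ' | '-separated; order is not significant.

Per-node cardinality:
  R → 3
  S → 4
  ρ[z/x](S) → 4
  σ[d>=5](ρ[z/x](S)) → 3
  (R ⋈[e=d] σ[d>=5](ρ[z/x](S))) → 1
  γ[u; MAX(e)→h]((R ⋈[e=d] σ[d>=5](ρ[z/x](S)))) → 1
  S → 4
  (γ[u; MAX(e)→h]((R ⋈[e=d] σ[d>=5](ρ[z/x](S)))) ⋈[h=d] S) → 1

== RESULT ==
u | h | x | d | y
p | 7 | q | 7 | r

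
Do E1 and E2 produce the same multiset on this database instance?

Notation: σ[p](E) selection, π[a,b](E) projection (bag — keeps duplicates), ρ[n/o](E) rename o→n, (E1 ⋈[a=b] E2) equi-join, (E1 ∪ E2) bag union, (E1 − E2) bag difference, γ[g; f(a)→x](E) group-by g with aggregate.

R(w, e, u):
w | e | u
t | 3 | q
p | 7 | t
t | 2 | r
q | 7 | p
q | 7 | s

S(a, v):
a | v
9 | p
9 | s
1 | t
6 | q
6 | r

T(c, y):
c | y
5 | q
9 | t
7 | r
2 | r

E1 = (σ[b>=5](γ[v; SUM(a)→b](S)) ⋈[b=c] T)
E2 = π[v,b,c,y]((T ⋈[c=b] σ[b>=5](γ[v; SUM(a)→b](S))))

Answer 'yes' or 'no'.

E1 per-node cardinality:
  S → 5
  γ[v; SUM(a)→b](S) → 5
  σ[b>=5](γ[v; SUM(a)→b](S)) → 4
  T → 4
  (σ[b>=5](γ[v; SUM(a)→b](S)) ⋈[b=c] T) → 2
E2 per-node cardinality:
  T → 4
  S → 5
  γ[v; SUM(a)→b](S) → 5
  σ[b>=5](γ[v; SUM(a)→b](S)) → 4
  (T ⋈[c=b] σ[b>=5](γ[v; SUM(a)→b](S))) → 2
  π[v,b,c,y]((T ⋈[c=b] σ[b>=5](γ[v; SUM(a)→b](S)))) → 2

E1 and E2 produce the same multiset:
v | b | c | y
p | 9 | 9 | t
s | 9 | 9 | t

yes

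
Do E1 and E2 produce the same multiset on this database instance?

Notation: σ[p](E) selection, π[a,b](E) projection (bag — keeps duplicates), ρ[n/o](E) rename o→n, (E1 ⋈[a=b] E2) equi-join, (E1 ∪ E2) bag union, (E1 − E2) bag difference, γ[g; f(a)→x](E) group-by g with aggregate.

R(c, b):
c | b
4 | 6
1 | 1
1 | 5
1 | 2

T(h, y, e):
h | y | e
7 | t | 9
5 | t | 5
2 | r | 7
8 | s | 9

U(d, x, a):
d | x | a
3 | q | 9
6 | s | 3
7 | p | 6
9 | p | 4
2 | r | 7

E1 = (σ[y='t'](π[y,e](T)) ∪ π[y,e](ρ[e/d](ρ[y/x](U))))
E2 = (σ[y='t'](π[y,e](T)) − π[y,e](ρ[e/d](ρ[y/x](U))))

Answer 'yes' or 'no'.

E1 per-node cardinality:
  T → 4
  π[y,e](T) → 4
  σ[y='t'](π[y,e](T)) → 2
  U → 5
  ρ[y/x](U) → 5
  ρ[e/d](ρ[y/x](U)) → 5
  π[y,e](ρ[e/d](ρ[y/x](U))) → 5
  (σ[y='t'](π[y,e](T)) ∪ π[y,e](ρ[e/d](ρ[y/x](U)))) → 7
E2 per-node cardinality:
  T → 4
  π[y,e](T) → 4
  σ[y='t'](π[y,e](T)) → 2
  U → 5
  ρ[y/x](U) → 5
  ρ[e/d](ρ[y/x](U)) → 5
  π[y,e](ρ[e/d](ρ[y/x](U))) → 5
  (σ[y='t'](π[y,e](T)) − π[y,e](ρ[e/d](ρ[y/x](U)))) → 2

E1 result:
y | e
p | 7
p | 9
q | 3
r | 2
s | 6
t | 5
t | 9
E2 result:
y | e
t | 5
t | 9
Witness: ('s', 6) appears 1× in E1 but 0× in E2.

no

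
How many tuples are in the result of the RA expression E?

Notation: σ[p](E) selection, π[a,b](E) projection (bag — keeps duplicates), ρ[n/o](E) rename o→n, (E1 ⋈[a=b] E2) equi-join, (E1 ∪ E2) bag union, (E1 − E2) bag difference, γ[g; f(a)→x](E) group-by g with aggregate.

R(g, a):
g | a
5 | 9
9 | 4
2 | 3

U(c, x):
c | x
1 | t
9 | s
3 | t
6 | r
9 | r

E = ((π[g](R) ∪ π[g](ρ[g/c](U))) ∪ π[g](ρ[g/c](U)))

Subexpression sizes:
  R → 3
  π[g](R) → 3
  U → 5
  ρ[g/c](U) → 5
  π[g](ρ[g/c](U)) → 5
  (π[g](R) ∪ π[g](ρ[g/c](U))) → 8
  U → 5
  ρ[g/c](U) → 5
  π[g](ρ[g/c](U)) → 5
  ((π[g](R) ∪ π[g](ρ[g/c](U))) ∪ π[g](ρ[g/c](U))) → 13

|E| = 13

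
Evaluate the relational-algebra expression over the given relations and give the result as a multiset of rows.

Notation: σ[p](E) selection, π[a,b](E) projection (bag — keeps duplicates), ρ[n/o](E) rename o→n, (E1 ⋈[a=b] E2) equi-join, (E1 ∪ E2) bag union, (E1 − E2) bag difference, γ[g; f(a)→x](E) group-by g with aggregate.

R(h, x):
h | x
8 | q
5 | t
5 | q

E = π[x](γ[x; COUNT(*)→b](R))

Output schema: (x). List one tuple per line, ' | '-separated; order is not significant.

Row counts bottom-up:
  R → 3
  γ[x; COUNT(*)→b](R) → 2
  π[x](γ[x; COUNT(*)→b](R)) → 2

== RESULT ==
x
q
t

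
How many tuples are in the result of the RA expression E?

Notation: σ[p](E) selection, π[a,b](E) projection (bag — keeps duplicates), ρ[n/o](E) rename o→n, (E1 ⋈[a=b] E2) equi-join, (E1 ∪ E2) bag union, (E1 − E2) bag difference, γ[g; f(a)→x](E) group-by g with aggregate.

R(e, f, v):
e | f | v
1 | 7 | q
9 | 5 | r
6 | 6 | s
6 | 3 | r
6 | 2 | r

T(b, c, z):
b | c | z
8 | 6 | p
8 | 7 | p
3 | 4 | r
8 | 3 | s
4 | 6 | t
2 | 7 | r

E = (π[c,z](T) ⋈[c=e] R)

Per-node cardinality:
  T → 6
  π[c,z](T) → 6
  R → 5
  (π[c,z](T) ⋈[c=e] R) → 6

|E| = 6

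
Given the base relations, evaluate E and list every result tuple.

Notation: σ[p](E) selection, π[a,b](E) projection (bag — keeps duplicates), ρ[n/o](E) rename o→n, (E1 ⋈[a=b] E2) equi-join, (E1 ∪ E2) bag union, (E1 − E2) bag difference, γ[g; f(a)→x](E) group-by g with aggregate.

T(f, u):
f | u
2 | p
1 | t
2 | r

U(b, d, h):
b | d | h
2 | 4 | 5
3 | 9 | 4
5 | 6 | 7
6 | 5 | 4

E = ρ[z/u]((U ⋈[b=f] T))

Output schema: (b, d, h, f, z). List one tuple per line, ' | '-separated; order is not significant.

Subexpression sizes:
  U → 4
  T → 3
  (U ⋈[b=f] T) → 2
  ρ[z/u]((U ⋈[b=f] T)) → 2

== RESULT ==
b | d | h | f | z
2 | 4 | 5 | 2 | p
2 | 4 | 5 | 2 | r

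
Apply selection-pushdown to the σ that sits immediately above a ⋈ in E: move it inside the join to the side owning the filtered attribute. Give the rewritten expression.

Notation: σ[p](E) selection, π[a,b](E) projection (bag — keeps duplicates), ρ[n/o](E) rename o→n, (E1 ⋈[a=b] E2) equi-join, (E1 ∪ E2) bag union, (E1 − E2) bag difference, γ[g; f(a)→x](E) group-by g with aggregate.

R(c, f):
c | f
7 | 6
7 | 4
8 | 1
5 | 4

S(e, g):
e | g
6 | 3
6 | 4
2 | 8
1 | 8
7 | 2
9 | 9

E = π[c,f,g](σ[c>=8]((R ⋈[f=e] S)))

σ filters on c, owned by the left side.
E' = π[c,f,g]((σ[c>=8](R) ⋈[f=e] S))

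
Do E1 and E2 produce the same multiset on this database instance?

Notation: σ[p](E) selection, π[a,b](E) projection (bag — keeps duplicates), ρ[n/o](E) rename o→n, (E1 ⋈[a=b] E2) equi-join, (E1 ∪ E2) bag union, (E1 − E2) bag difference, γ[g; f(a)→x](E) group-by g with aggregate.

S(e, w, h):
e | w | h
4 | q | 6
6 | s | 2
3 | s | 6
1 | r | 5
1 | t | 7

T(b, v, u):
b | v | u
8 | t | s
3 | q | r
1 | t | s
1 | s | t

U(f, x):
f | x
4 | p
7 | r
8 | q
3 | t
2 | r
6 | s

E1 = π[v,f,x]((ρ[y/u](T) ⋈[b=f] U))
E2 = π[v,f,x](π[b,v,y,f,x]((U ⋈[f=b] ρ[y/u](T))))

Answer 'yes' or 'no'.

E1 per-node cardinality:
  T → 4
  ρ[y/u](T) → 4
  U → 6
  (ρ[y/u](T) ⋈[b=f] U) → 2
  π[v,f,x]((ρ[y/u](T) ⋈[b=f] U)) → 2
E2 per-node cardinality:
  U → 6
  T → 4
  ρ[y/u](T) → 4
  (U ⋈[f=b] ρ[y/u](T)) → 2
  π[b,v,y,f,x]((U ⋈[f=b] ρ[y/u](T))) → 2
  π[v,f,x](π[b,v,y,f,x]((U ⋈[f=b] ρ[y/u](T)))) → 2

E1 and E2 produce the same multiset:
v | f | x
q | 3 | t
t | 8 | q

yes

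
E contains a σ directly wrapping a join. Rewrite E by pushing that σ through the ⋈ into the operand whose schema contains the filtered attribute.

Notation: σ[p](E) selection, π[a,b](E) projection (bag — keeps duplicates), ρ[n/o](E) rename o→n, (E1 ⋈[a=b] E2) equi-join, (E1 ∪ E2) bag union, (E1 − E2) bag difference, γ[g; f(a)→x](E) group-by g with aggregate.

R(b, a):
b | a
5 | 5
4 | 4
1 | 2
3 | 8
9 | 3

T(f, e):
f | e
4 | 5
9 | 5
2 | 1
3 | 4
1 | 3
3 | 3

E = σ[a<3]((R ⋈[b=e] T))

σ filters on a, owned by the left side.
E' = (σ[a<3](R) ⋈[b=e] T)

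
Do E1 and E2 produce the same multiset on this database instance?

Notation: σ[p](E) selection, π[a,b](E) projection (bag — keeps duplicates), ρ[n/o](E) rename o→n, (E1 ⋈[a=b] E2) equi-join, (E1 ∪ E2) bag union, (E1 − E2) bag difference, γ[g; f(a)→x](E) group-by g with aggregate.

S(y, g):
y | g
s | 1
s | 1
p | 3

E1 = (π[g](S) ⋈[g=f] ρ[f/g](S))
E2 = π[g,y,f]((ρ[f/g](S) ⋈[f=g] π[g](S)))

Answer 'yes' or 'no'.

E1 row counts bottom-up:
  S → 3
  π[g](S) → 3
  S → 3
  ρ[f/g](S) → 3
  (π[g](S) ⋈[g=f] ρ[f/g](S)) → 5
E2 row counts bottom-up:
  S → 3
  ρ[f/g](S) → 3
  S → 3
  π[g](S) → 3
  (ρ[f/g](S) ⋈[f=g] π[g](S)) → 5
  π[g,y,f]((ρ[f/g](S) ⋈[f=g] π[g](S))) → 5

E1 and E2 produce the same multiset:
g | y | f
1 | s | 1
1 | s | 1
1 | s | 1
1 | s | 1
3 | p | 3

yes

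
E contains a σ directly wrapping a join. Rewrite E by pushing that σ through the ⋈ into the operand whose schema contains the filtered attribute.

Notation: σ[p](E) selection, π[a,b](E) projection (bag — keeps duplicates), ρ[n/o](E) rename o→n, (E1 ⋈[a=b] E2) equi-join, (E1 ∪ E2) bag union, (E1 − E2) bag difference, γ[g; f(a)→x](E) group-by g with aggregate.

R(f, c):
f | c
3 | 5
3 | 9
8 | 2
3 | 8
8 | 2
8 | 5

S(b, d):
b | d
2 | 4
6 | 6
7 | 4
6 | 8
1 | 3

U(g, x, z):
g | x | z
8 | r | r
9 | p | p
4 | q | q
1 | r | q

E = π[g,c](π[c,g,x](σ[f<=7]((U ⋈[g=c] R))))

σ filters on f, owned by the right side.
E' = π[g,c](π[c,g,x]((U ⋈[g=c] σ[f<=7](R))))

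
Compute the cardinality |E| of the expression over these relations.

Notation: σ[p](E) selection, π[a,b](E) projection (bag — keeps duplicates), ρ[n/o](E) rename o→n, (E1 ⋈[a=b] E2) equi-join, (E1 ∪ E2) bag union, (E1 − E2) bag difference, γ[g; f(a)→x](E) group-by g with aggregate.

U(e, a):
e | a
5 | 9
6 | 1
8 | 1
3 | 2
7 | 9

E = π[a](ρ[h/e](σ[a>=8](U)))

Stepwise |·|:
  U → 5
  σ[a>=8](U) → 2
  ρ[h/e](σ[a>=8](U)) → 2
  π[a](ρ[h/e](σ[a>=8](U))) → 2

|E| = 2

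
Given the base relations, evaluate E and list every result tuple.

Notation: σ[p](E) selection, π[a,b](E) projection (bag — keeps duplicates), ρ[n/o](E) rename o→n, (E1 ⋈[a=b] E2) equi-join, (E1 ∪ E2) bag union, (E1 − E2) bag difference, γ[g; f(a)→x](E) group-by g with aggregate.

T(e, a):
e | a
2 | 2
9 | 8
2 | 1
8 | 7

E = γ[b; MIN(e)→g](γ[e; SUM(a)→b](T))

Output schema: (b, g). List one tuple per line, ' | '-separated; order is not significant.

Per-node cardinality:
  T → 4
  γ[e; SUM(a)→b](T) → 3
  γ[b; MIN(e)→g](γ[e; SUM(a)→b](T)) → 3

== RESULT ==
b | g
3 | 2
7 | 8
8 | 9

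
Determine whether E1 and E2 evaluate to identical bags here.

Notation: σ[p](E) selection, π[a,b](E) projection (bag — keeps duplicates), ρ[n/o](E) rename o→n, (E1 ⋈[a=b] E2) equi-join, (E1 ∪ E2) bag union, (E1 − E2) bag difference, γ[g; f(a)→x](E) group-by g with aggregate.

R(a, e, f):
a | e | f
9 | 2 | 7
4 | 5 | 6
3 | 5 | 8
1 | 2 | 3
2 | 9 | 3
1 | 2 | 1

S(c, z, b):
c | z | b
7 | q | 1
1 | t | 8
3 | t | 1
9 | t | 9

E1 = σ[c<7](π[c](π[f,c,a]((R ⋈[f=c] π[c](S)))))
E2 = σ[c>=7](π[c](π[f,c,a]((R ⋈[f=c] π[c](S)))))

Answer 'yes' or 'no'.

E1 subexpression sizes:
  R → 6
  S → 4
  π[c](S) → 4
  (R ⋈[f=c] π[c](S)) → 4
  π[f,c,a]((R ⋈[f=c] π[c](S))) → 4
  π[c](π[f,c,a]((R ⋈[f=c] π[c](S)))) → 4
  σ[c<7](π[c](π[f,c,a]((R ⋈[f=c] π[c](S))))) → 3
E2 subexpression sizes:
  R → 6
  S → 4
  π[c](S) → 4
  (R ⋈[f=c] π[c](S)) → 4
  π[f,c,a]((R ⋈[f=c] π[c](S))) → 4
  π[c](π[f,c,a]((R ⋈[f=c] π[c](S)))) → 4
  σ[c>=7](π[c](π[f,c,a]((R ⋈[f=c] π[c](S))))) → 1

E1 result:
c
1
3
3
E2 result:
c
7
Witness: (1,) appears 1× in E1 but 0× in E2.

no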